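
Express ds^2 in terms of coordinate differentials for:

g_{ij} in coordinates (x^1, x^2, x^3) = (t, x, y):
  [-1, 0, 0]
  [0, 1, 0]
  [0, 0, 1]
ds^2 = g_{ij} dx^i dx^j; only the non-zero components contribute.
ds^2 = -dt^2 + dx^2 + dy^2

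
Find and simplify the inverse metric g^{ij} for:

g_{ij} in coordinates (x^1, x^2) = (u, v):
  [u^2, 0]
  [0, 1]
The metric is diagonal, so g^{ij} is diagonal with entries 1/g_{ii}: diag(1/(u^2), 1).
g^{ij}:
  [1/u^2, 0]
  [0, 1]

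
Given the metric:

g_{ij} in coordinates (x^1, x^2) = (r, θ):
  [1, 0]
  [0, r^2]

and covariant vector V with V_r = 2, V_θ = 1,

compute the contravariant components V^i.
Inverse metric (diagonal): g^{rr} = 1, g^{θθ} = 1/r^2
V^i = g^{ij} V_j:
V^r = (1)(2) + (0)(1) = 2
V^θ = (0)(2) + (1/r^2)(1) = 1/r^2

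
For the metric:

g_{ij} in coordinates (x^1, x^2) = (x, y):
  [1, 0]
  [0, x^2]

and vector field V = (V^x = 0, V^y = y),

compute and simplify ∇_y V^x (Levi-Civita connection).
Non-zero Christoffel symbols:
Γ^x_{y y} = -x
Γ^y_{x y} = 1/x
∇_y V^x = ∂_y V^x + Γ^x_{y j} V^j
  = (0) + (0)(0) + (-x)(y)
  = -x*y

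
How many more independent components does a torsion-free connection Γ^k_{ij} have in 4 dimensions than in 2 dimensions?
Independent components in n dimensions: n × n(n+1)/2 = n^2(n+1)/2.
4D: 4 × 10 = 40
2D: 2 × 3 = 6
Difference = 40 - 6 = 34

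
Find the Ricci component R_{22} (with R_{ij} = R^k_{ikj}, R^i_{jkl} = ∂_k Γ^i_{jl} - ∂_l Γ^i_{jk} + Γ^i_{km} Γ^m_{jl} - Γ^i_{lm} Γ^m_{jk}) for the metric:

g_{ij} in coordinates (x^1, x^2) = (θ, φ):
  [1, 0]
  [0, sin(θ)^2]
Non-zero Christoffel symbols (Γ^k_{ij} = Γ^k_{ji}):
Γ^θ_{φ φ} = -sin(2*θ)/2
Γ^φ_{θ φ} = 1/tan(θ)
R^θ_{φ θ φ} = ∂_θ Γ^θ_{φ φ} - ∂_φ Γ^θ_{φ θ} + Γ^θ_{θ m} Γ^m_{φ φ} - Γ^θ_{φ m} Γ^m_{φ θ}
  = (-cos(2*θ)) - (0) + (0) - (-cos(θ)^2) = sin(θ)^2
R^φ_{φ φ φ} = 0 (a repeated index in an antisymmetric pair)
R_{φφ} = R^θ_{φ θ φ} + R^φ_{φ φ φ} = (sin(θ)^2) + (0) = sin(θ)^2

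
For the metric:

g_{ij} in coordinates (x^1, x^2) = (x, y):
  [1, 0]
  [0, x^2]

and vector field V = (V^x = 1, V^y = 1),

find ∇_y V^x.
Non-zero Christoffel symbols:
Γ^x_{y y} = -x
Γ^y_{x y} = 1/x
∇_y V^x = ∂_y V^x + Γ^x_{y j} V^j
  = (0) + (0)(1) + (-x)(1)
  = -x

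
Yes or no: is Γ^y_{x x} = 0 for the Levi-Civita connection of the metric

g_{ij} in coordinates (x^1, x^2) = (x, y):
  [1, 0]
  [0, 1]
Γ^y_{x x} = (1/2) g^{yy} (∂_x g_{yx} + ∂_x g_{yx} - ∂_y g_{xx}) = (1/2)(1)((0) + (0) - (0)) = 0
This equals the proposed value 0.
Yes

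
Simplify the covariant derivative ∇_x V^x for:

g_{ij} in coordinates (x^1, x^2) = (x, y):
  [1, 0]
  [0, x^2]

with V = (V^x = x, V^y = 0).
Non-zero Christoffel symbols:
Γ^x_{y y} = -x
Γ^y_{x y} = 1/x
∇_x V^x = ∂_x V^x + Γ^x_{x j} V^j
  = (1) + (0)(x) + (0)(0)
  = 1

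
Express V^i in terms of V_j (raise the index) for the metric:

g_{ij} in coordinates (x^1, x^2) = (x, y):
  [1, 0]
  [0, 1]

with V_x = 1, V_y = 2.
Inverse metric (diagonal): g^{xx} = 1, g^{yy} = 1
V^i = g^{ij} V_j:
V^x = (1)(1) + (0)(2) = 1
V^y = (0)(1) + (1)(2) = 2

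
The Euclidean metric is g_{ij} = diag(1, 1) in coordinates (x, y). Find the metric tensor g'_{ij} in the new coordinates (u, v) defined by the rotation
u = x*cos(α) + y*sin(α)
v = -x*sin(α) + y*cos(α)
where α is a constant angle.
Invert the transformation: x = u*cos(α) - v*sin(α), y = u*sin(α) + v*cos(α)
g'_{ij} = (∂x^k/∂x'^i)(∂x^l/∂x'^j) g_{kl}; with g_{kl} = δ_{kl} this is Σ_k (∂x^k/∂x'^i)(∂x^k/∂x'^j).
Jacobian: ∂x/∂u = cos(α), ∂x/∂v = -sin(α), ∂y/∂u = sin(α), ∂y/∂v = cos(α)
g'_{uu} = (cos(α))(cos(α)) + (sin(α))(sin(α)) = 1
g'_{uv} = (cos(α))(-sin(α)) + (sin(α))(cos(α)) = 0
g'_{vv} = (-sin(α))(-sin(α)) + (cos(α))(cos(α)) = 1
g'_{ij} = diag(1, 1)
The Euclidean metric is invariant under rotations.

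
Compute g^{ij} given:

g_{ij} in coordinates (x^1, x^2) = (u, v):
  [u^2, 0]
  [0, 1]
The metric is diagonal, so g^{ij} is diagonal with entries 1/g_{ii}: diag(1/(u^2), 1).
g^{ij}:
  [1/u^2, 0]
  [0, 1]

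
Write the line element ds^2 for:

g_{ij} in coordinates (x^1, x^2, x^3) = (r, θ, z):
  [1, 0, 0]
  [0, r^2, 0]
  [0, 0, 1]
ds^2 = g_{ij} dx^i dx^j; only the non-zero components contribute.
ds^2 = dr^2 + r^2 dθ^2 + dz^2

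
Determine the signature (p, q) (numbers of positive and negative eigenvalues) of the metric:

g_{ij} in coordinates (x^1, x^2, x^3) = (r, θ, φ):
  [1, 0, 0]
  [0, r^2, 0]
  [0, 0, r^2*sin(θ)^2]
The metric is diagonal, so its eigenvalues are the diagonal entries: 1, r^2, r^2*sin(θ)^2 (at a generic point, where coordinate-dependent entries are positive).
3 positive, 0 negative.
(3, 0) - Riemannian (positive definite)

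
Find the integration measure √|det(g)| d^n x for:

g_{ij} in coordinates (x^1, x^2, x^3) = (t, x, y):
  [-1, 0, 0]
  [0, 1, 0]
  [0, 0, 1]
det(g) = -1
√|det(g)| = 1
Volume element: dV = 1 dt dx dy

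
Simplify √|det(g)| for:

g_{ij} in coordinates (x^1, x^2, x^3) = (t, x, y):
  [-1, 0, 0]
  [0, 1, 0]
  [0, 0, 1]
det(g) = -1
√|det(g)| = 1
Volume element: dV = 1 dt dx dy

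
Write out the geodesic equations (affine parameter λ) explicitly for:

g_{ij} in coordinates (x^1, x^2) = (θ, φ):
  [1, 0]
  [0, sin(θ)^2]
Geodesic equation: d^2x^k/dλ^2 + Γ^k_{ij} (dx^i/dλ)(dx^j/dλ) = 0.
Non-zero Christoffel symbols:
Γ^θ_{φ φ} = -sin(2*θ)/2
Γ^φ_{θ φ} = 1/tan(θ)
Substituting (the symmetric pair Γ^k_{ij}, Γ^k_{ji} combines into a factor 2):
d^2θ/dλ^2 - (sin(2*θ)/2) (dφ/dλ)^2 = 0
d^2φ/dλ^2 + (2/tan(θ)) (dθ/dλ)(dφ/dλ) = 0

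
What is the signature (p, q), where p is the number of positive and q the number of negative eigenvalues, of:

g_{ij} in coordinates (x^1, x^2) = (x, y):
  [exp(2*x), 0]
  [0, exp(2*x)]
The metric is diagonal, so its eigenvalues are the diagonal entries: exp(2*x), exp(2*x) (at a generic point, where coordinate-dependent entries are positive).
2 positive, 0 negative.
(2, 0) - Riemannian (positive definite)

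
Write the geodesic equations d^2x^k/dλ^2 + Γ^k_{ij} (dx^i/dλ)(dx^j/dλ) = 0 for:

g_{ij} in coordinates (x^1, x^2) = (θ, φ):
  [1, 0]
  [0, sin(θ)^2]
Geodesic equation: d^2x^k/dλ^2 + Γ^k_{ij} (dx^i/dλ)(dx^j/dλ) = 0.
Non-zero Christoffel symbols:
Γ^θ_{φ φ} = -sin(2*θ)/2
Γ^φ_{θ φ} = 1/tan(θ)
Substituting (the symmetric pair Γ^k_{ij}, Γ^k_{ji} combines into a factor 2):
d^2θ/dλ^2 - (sin(2*θ)/2) (dφ/dλ)^2 = 0
d^2φ/dλ^2 + (2/tan(θ)) (dθ/dλ)(dφ/dλ) = 0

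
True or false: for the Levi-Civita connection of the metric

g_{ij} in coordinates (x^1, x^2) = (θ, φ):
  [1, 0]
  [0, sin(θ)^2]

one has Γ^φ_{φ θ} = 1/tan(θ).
Γ^φ_{φ θ} = (1/2) g^{φφ} (∂_φ g_{φθ} + ∂_θ g_{φφ} - ∂_φ g_{φθ}) = (1/2)(1/sin(θ)^2)((0) + (sin(2*θ)) - (0)) = 1/tan(θ)
This equals the proposed value 1/tan(θ).
True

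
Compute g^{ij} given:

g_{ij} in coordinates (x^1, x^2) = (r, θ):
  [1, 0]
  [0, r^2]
The metric is diagonal, so g^{ij} is diagonal with entries 1/g_{ii}: diag(1, 1/(r^2)).
g^{ij}:
  [1, 0]
  [0, 1/r^2]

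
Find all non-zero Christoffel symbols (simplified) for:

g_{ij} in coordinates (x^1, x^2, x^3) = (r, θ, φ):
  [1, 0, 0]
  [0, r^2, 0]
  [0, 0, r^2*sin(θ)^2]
Using Γ^k_{ij} = (1/2) g^{km} (∂_i g_{mj} + ∂_j g_{mi} - ∂_m g_{ij}); the metric is diagonal, so only the m = k term contributes.
Non-zero symbols (using the symmetry Γ^k_{ij} = Γ^k_{ji}):
Γ^r_{θ θ} = (1/2) g^{rr} (∂_θ g_{rθ} + ∂_θ g_{rθ} - ∂_r g_{θθ}) = (1/2)(1)((0) + (0) - (2*r)) = -r
Γ^r_{φ φ} = (1/2) g^{rr} (∂_φ g_{rφ} + ∂_φ g_{rφ} - ∂_r g_{φφ}) = (1/2)(1)((0) + (0) - (2*r*sin(θ)^2)) = -r*sin(θ)^2
Γ^θ_{r θ} = (1/2) g^{θθ} (∂_r g_{θθ} + ∂_θ g_{θr} - ∂_θ g_{rθ}) = (1/2)(1/r^2)((2*r) + (0) - (0)) = 1/r
Γ^θ_{φ φ} = (1/2) g^{θθ} (∂_φ g_{θφ} + ∂_φ g_{θφ} - ∂_θ g_{φφ}) = (1/2)(1/r^2)((0) + (0) - (r^2*sin(2*θ))) = -sin(2*θ)/2
Γ^φ_{r φ} = (1/2) g^{φφ} (∂_r g_{φφ} + ∂_φ g_{φr} - ∂_φ g_{rφ}) = (1/2)(1/(r^2*sin(θ)^2))((2*r*sin(θ)^2) + (0) - (0)) = 1/r
Γ^φ_{θ φ} = (1/2) g^{φφ} (∂_θ g_{φφ} + ∂_φ g_{φθ} - ∂_φ g_{θφ}) = (1/2)(1/(r^2*sin(θ)^2))((r^2*sin(2*θ)) + (0) - (0)) = 1/tan(θ)
All other Christoffel symbols are zero.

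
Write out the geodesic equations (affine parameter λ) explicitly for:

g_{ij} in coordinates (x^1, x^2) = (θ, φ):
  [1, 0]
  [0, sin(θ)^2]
Geodesic equation: d^2x^k/dλ^2 + Γ^k_{ij} (dx^i/dλ)(dx^j/dλ) = 0.
Non-zero Christoffel symbols:
Γ^θ_{φ φ} = -sin(2*θ)/2
Γ^φ_{θ φ} = 1/tan(θ)
Substituting (the symmetric pair Γ^k_{ij}, Γ^k_{ji} combines into a factor 2):
d^2θ/dλ^2 - (sin(2*θ)/2) (dφ/dλ)^2 = 0
d^2φ/dλ^2 + (2/tan(θ)) (dθ/dλ)(dφ/dλ) = 0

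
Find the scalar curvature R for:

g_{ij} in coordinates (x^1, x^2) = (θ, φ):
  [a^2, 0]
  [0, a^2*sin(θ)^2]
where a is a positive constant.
Non-zero Christoffel symbols (Γ^k_{ij} = Γ^k_{ji}):
Γ^θ_{φ φ} = -sin(2*θ)/2
Γ^φ_{θ φ} = 1/tan(θ)
Ricci tensor (R_{ij} = R^k_{ikj}): R_{θθ} = 1, R_{θφ} = 0, R_{φφ} = sin(θ)^2
Inverse metric: g^{θθ} = 1/a^2, g^{φφ} = 1/(a^2*sin(θ)^2)
R = g^{ij} R_{ij} = (1/a^2)(1) + (1/(a^2*sin(θ)^2))(sin(θ)^2) = 2/a^2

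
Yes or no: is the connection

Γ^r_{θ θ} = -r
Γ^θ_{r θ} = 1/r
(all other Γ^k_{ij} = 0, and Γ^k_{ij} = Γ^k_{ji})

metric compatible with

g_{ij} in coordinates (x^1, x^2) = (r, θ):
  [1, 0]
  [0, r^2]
Using ∇_k g_{ij} = ∂_k g_{ij} - Γ^m_{ki} g_{mj} - Γ^m_{kj} g_{im}:
e.g. ∇_r g_{θθ} = (2*r) - (r) - (r) = 0
Every component ∇_k g_{ij} vanishes: the connection is metric compatible.
Yes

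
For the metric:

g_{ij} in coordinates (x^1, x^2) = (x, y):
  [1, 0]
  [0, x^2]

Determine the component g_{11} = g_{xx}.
With x^1 = x, x^2 = y, g_{11} = g_{xx} is the row-1, column-1 entry of the matrix.
g_{11} = 1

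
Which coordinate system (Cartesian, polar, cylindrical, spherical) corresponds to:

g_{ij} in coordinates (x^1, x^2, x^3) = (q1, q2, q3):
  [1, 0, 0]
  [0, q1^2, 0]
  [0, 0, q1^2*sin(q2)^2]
The line element ds^2 = dq1^2 + q1^2 dq2^2 + q1^2 sin(q2)^2 dq3^2 is dr^2 + r^2 dθ^2 + r^2 sin(θ)^2 dφ^2 with q1 = r, q2 = θ, q3 = φ.
spherical coordinates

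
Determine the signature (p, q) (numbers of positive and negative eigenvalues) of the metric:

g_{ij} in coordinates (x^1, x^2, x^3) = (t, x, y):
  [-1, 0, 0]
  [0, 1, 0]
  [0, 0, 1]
The metric is diagonal, so its eigenvalues are the diagonal entries: -1, 1, 1 (at a generic point, where coordinate-dependent entries are positive).
2 positive, 1 negative.
(2, 1) - Lorentzian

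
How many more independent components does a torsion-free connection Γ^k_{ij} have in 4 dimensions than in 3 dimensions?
Independent components in n dimensions: n × n(n+1)/2 = n^2(n+1)/2.
4D: 4 × 10 = 40
3D: 3 × 6 = 18
Difference = 40 - 18 = 22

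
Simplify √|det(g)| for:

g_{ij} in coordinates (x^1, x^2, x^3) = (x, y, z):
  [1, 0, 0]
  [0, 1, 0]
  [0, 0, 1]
det(g) = 1
√|det(g)| = 1
Volume element: dV = 1 dx dy dz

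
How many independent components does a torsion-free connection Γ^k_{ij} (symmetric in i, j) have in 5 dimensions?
Γ^k_{ij} has n choices for the upper index and n(n+1)/2 independent symmetric lower index pairs.
Total = 5 × 5×6/2 = 5 × 15 = 75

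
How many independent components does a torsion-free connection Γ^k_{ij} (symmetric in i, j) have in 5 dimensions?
Γ^k_{ij} has n choices for the upper index and n(n+1)/2 independent symmetric lower index pairs.
Total = 5 × 5×6/2 = 5 × 15 = 75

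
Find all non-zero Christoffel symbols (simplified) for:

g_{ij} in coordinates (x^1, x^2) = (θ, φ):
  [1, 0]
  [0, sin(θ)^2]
Using Γ^k_{ij} = (1/2) g^{km} (∂_i g_{mj} + ∂_j g_{mi} - ∂_m g_{ij}); the metric is diagonal, so only the m = k term contributes.
Non-zero symbols (using the symmetry Γ^k_{ij} = Γ^k_{ji}):
Γ^θ_{φ φ} = (1/2) g^{θθ} (∂_φ g_{θφ} + ∂_φ g_{θφ} - ∂_θ g_{φφ}) = (1/2)(1)((0) + (0) - (sin(2*θ))) = -sin(2*θ)/2
Γ^φ_{θ φ} = (1/2) g^{φφ} (∂_θ g_{φφ} + ∂_φ g_{φθ} - ∂_φ g_{θφ}) = (1/2)(1/sin(θ)^2)((sin(2*θ)) + (0) - (0)) = 1/tan(θ)
All other Christoffel symbols are zero.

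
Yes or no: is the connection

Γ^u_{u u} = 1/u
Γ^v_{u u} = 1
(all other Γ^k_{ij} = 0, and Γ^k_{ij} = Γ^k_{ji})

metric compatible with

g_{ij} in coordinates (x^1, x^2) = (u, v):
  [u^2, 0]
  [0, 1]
Using ∇_k g_{ij} = ∂_k g_{ij} - Γ^m_{ki} g_{mj} - Γ^m_{kj} g_{im}:
∇_u g_{uv} = (0) - (1) - (0) = -1 ≠ 0
So the connection is not metric compatible (it is not the Levi-Civita connection).
No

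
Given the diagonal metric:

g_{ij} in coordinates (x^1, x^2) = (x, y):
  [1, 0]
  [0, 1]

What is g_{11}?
With x^1 = x, x^2 = y, g_{11} = g_{xx} is the row-1, column-1 entry of the matrix.
g_{11} = 1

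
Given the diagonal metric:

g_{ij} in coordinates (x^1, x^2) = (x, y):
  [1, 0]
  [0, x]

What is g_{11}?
With x^1 = x, x^2 = y, g_{11} = g_{xx} is the row-1, column-1 entry of the matrix.
g_{11} = 1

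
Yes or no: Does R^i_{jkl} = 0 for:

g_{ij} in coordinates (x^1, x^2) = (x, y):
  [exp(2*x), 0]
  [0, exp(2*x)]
Non-zero Christoffel symbols:
Γ^x_{x x} = 1
Γ^x_{y y} = -1
Γ^y_{x y} = 1
Ricci tensor: R_{xx} = 0, R_{xy} = 0, R_{yy} = 0
All R_{ij} vanish; in 2 dimensions the Riemann tensor is fully determined by the Ricci tensor, so R^i_{jkl} = 0: the metric is flat (curvilinear coordinates on flat space).
Yes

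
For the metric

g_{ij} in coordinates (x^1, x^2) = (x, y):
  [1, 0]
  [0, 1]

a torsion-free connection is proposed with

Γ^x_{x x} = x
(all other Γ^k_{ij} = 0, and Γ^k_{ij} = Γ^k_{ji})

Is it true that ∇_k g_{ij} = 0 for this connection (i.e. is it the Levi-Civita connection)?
Using ∇_k g_{ij} = ∂_k g_{ij} - Γ^m_{ki} g_{mj} - Γ^m_{kj} g_{im}:
∇_x g_{xx} = (0) - (x) - (x) = -2*x ≠ 0
So the connection is not metric compatible (it is not the Levi-Civita connection).
No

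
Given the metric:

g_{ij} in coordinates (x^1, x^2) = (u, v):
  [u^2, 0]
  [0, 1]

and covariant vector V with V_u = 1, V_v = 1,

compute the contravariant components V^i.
Inverse metric (diagonal): g^{uu} = 1/u^2, g^{vv} = 1
V^i = g^{ij} V_j:
V^u = (1/u^2)(1) + (0)(1) = 1/u^2
V^v = (0)(1) + (1)(1) = 1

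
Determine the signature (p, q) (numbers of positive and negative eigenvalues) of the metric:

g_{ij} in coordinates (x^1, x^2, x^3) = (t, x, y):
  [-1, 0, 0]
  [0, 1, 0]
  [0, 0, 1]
The metric is diagonal, so its eigenvalues are the diagonal entries: -1, 1, 1 (at a generic point, where coordinate-dependent entries are positive).
2 positive, 1 negative.
(2, 1) - Lorentzian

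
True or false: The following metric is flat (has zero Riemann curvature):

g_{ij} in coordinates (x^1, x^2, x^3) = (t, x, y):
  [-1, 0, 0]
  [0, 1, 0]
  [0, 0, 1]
All metric components are constant, so every Christoffel symbol vanishes and R^i_{jkl} = 0.
True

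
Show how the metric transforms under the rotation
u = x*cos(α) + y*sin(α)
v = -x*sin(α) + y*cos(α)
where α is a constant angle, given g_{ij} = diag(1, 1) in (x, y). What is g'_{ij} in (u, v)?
Invert the transformation: x = u*cos(α) - v*sin(α), y = u*sin(α) + v*cos(α)
g'_{ij} = (∂x^k/∂x'^i)(∂x^l/∂x'^j) g_{kl}; with g_{kl} = δ_{kl} this is Σ_k (∂x^k/∂x'^i)(∂x^k/∂x'^j).
Jacobian: ∂x/∂u = cos(α), ∂x/∂v = -sin(α), ∂y/∂u = sin(α), ∂y/∂v = cos(α)
g'_{uu} = (cos(α))(cos(α)) + (sin(α))(sin(α)) = 1
g'_{uv} = (cos(α))(-sin(α)) + (sin(α))(cos(α)) = 0
g'_{vv} = (-sin(α))(-sin(α)) + (cos(α))(cos(α)) = 1
g'_{ij} = diag(1, 1)
The Euclidean metric is invariant under rotations.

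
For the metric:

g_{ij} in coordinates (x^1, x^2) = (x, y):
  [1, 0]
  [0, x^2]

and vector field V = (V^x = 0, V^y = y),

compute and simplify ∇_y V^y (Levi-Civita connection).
Non-zero Christoffel symbols:
Γ^x_{y y} = -x
Γ^y_{x y} = 1/x
∇_y V^y = ∂_y V^y + Γ^y_{y j} V^j
  = (1) + (1/x)(0) + (0)(y)
  = 1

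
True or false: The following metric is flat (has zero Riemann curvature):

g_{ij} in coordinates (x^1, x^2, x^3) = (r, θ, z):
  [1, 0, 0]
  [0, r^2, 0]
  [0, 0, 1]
Non-zero Christoffel symbols:
Γ^r_{θ θ} = -r
Γ^θ_{r θ} = 1/r
Ricci tensor: R_{rr} = 0, R_{rθ} = 0, R_{rz} = 0, R_{θθ} = 0, R_{θz} = 0, R_{zz} = 0
All R_{ij} vanish; in 3 dimensions the Riemann tensor is fully determined by the Ricci tensor, so R^i_{jkl} = 0: the metric is flat (curvilinear coordinates on flat space).
True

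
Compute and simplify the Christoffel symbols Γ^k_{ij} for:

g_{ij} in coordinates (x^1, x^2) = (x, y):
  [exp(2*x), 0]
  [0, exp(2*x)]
Using Γ^k_{ij} = (1/2) g^{km} (∂_i g_{mj} + ∂_j g_{mi} - ∂_m g_{ij}); the metric is diagonal, so only the m = k term contributes.
Non-zero symbols (using the symmetry Γ^k_{ij} = Γ^k_{ji}):
Γ^x_{x x} = (1/2) g^{xx} (∂_x g_{xx} + ∂_x g_{xx} - ∂_x g_{xx}) = (1/2)(exp(-2*x))((2*exp(2*x)) + (2*exp(2*x)) - (2*exp(2*x))) = 1
Γ^x_{y y} = (1/2) g^{xx} (∂_y g_{xy} + ∂_y g_{xy} - ∂_x g_{yy}) = (1/2)(exp(-2*x))((0) + (0) - (2*exp(2*x))) = -1
Γ^y_{x y} = (1/2) g^{yy} (∂_x g_{yy} + ∂_y g_{yx} - ∂_y g_{xy}) = (1/2)(exp(-2*x))((2*exp(2*x)) + (0) - (0)) = 1
All other Christoffel symbols are zero.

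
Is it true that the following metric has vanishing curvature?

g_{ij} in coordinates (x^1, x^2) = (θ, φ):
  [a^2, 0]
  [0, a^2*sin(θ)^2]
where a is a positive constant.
Non-zero Christoffel symbols:
Γ^θ_{φ φ} = -sin(2*θ)/2
Γ^φ_{θ φ} = 1/tan(θ)
Ricci tensor: R_{θθ} = 1, R_{θφ} = 0, R_{φφ} = sin(θ)^2
The Ricci tensor is non-zero, so the Riemann tensor is non-zero: not flat.
No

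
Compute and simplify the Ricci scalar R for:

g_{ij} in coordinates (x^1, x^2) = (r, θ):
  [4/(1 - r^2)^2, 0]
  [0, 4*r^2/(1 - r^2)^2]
Non-zero Christoffel symbols (Γ^k_{ij} = Γ^k_{ji}):
Γ^r_{r r} = 2*r/(1 - r^2)
Γ^r_{θ θ} = (r^3 + r)/(r^2 - 1)
Γ^θ_{r θ} = (-r^2 - 1)/(r^3 - r)
Ricci tensor (R_{ij} = R^k_{ikj}): R_{rr} = -4/(r^2 - 1)^2, R_{rθ} = 0, R_{θθ} = -4*r^2/(r^2 - 1)^2
Inverse metric: g^{rr} = (1 - r^2)^2/4, g^{θθ} = (1 - r^2)^2/(4*r^2)
R = g^{ij} R_{ij} = ((1 - r^2)^2/4)(-4/(r^2 - 1)^2) + ((1 - r^2)^2/(4*r^2))(-4*r^2/(r^2 - 1)^2) = -2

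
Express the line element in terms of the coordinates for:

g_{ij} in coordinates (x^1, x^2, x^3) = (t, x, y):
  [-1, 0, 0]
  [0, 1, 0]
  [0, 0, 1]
ds^2 = g_{ij} dx^i dx^j; only the non-zero components contribute.
ds^2 = -dt^2 + dx^2 + dy^2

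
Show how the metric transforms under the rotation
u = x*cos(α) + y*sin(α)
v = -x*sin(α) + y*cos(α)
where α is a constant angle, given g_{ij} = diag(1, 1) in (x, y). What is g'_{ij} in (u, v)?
Invert the transformation: x = u*cos(α) - v*sin(α), y = u*sin(α) + v*cos(α)
g'_{ij} = (∂x^k/∂x'^i)(∂x^l/∂x'^j) g_{kl}; with g_{kl} = δ_{kl} this is Σ_k (∂x^k/∂x'^i)(∂x^k/∂x'^j).
Jacobian: ∂x/∂u = cos(α), ∂x/∂v = -sin(α), ∂y/∂u = sin(α), ∂y/∂v = cos(α)
g'_{uu} = (cos(α))(cos(α)) + (sin(α))(sin(α)) = 1
g'_{uv} = (cos(α))(-sin(α)) + (sin(α))(cos(α)) = 0
g'_{vv} = (-sin(α))(-sin(α)) + (cos(α))(cos(α)) = 1
g'_{ij} = diag(1, 1)
The Euclidean metric is invariant under rotations.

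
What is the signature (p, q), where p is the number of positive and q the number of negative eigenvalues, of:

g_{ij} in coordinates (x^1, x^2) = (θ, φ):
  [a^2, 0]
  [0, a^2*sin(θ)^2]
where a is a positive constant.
The metric is diagonal, so its eigenvalues are the diagonal entries: a^2, a^2*sin(θ)^2 (at a generic point, where coordinate-dependent entries are positive).
2 positive, 0 negative.
(2, 0) - Riemannian (positive definite)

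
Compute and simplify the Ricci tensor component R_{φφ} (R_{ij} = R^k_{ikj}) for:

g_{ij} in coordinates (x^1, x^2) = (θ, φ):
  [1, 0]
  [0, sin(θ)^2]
Non-zero Christoffel symbols (Γ^k_{ij} = Γ^k_{ji}):
Γ^θ_{φ φ} = -sin(2*θ)/2
Γ^φ_{θ φ} = 1/tan(θ)
R^θ_{φ θ φ} = ∂_θ Γ^θ_{φ φ} - ∂_φ Γ^θ_{φ θ} + Γ^θ_{θ m} Γ^m_{φ φ} - Γ^θ_{φ m} Γ^m_{φ θ}
  = (-cos(2*θ)) - (0) + (0) - (-cos(θ)^2) = sin(θ)^2
R^φ_{φ φ φ} = 0 (a repeated index in an antisymmetric pair)
R_{φφ} = R^θ_{φ θ φ} + R^φ_{φ φ φ} = (sin(θ)^2) + (0) = sin(θ)^2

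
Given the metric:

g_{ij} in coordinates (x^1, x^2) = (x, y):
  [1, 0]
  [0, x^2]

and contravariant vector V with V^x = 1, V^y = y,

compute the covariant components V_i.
V_i = g_{ij} V^j:
V_x = (1)(1) + (0)(y) = 1
V_y = (0)(1) + (x^2)(y) = x^2*y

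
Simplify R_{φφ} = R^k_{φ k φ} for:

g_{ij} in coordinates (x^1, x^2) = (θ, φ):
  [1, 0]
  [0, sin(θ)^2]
Non-zero Christoffel symbols (Γ^k_{ij} = Γ^k_{ji}):
Γ^θ_{φ φ} = -sin(2*θ)/2
Γ^φ_{θ φ} = 1/tan(θ)
R^θ_{φ θ φ} = ∂_θ Γ^θ_{φ φ} - ∂_φ Γ^θ_{φ θ} + Γ^θ_{θ m} Γ^m_{φ φ} - Γ^θ_{φ m} Γ^m_{φ θ}
  = (-cos(2*θ)) - (0) + (0) - (-cos(θ)^2) = sin(θ)^2
R^φ_{φ φ φ} = 0 (a repeated index in an antisymmetric pair)
R_{φφ} = R^θ_{φ θ φ} + R^φ_{φ φ φ} = (sin(θ)^2) + (0) = sin(θ)^2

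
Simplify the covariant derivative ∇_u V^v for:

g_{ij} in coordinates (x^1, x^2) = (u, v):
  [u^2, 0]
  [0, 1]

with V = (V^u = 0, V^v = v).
Non-zero Christoffel symbols:
Γ^u_{u u} = 1/u
∇_u V^v = ∂_u V^v + Γ^v_{u j} V^j
  = (0) + (0)(0) + (0)(v)
  = 0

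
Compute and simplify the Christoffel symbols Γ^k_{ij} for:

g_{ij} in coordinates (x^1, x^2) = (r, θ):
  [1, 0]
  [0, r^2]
Using Γ^k_{ij} = (1/2) g^{km} (∂_i g_{mj} + ∂_j g_{mi} - ∂_m g_{ij}); the metric is diagonal, so only the m = k term contributes.
Non-zero symbols (using the symmetry Γ^k_{ij} = Γ^k_{ji}):
Γ^r_{θ θ} = (1/2) g^{rr} (∂_θ g_{rθ} + ∂_θ g_{rθ} - ∂_r g_{θθ}) = (1/2)(1)((0) + (0) - (2*r)) = -r
Γ^θ_{r θ} = (1/2) g^{θθ} (∂_r g_{θθ} + ∂_θ g_{θr} - ∂_θ g_{rθ}) = (1/2)(1/r^2)((2*r) + (0) - (0)) = 1/r
All other Christoffel symbols are zero.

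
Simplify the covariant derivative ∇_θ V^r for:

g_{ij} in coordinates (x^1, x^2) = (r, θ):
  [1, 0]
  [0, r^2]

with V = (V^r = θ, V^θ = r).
Non-zero Christoffel symbols:
Γ^r_{θ θ} = -r
Γ^θ_{r θ} = 1/r
∇_θ V^r = ∂_θ V^r + Γ^r_{θ j} V^j
  = (1) + (0)(θ) + (-r)(r)
  = 1 - r^2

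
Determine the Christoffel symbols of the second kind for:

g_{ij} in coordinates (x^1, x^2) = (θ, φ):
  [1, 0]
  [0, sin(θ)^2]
Using Γ^k_{ij} = (1/2) g^{km} (∂_i g_{mj} + ∂_j g_{mi} - ∂_m g_{ij}); the metric is diagonal, so only the m = k term contributes.
Non-zero symbols (using the symmetry Γ^k_{ij} = Γ^k_{ji}):
Γ^θ_{φ φ} = (1/2) g^{θθ} (∂_φ g_{θφ} + ∂_φ g_{θφ} - ∂_θ g_{φφ}) = (1/2)(1)((0) + (0) - (sin(2*θ))) = -sin(2*θ)/2
Γ^φ_{θ φ} = (1/2) g^{φφ} (∂_θ g_{φφ} + ∂_φ g_{φθ} - ∂_φ g_{θφ}) = (1/2)(1/sin(θ)^2)((sin(2*θ)) + (0) - (0)) = 1/tan(θ)
All other Christoffel symbols are zero.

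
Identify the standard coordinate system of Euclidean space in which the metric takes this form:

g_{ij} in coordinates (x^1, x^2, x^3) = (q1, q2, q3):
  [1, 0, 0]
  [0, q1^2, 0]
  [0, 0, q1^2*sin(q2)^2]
The line element ds^2 = dq1^2 + q1^2 dq2^2 + q1^2 sin(q2)^2 dq3^2 is dr^2 + r^2 dθ^2 + r^2 sin(θ)^2 dφ^2 with q1 = r, q2 = θ, q3 = φ.
spherical coordinates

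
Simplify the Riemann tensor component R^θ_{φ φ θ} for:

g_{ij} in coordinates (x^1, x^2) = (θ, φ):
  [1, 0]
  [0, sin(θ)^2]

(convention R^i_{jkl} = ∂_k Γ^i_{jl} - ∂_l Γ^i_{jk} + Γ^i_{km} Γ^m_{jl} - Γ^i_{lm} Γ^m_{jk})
Non-zero Christoffel symbols (Γ^k_{ij} = Γ^k_{ji}):
Γ^θ_{φ φ} = -sin(2*θ)/2
Γ^φ_{θ φ} = 1/tan(θ)
R^θ_{φ φ θ} = ∂_φ Γ^θ_{φ θ} - ∂_θ Γ^θ_{φ φ} + Γ^θ_{φ m} Γ^m_{φ θ} - Γ^θ_{θ m} Γ^m_{φ φ}
  = (0) - (-cos(2*θ)) + (-cos(θ)^2) - (0) = -sin(θ)^2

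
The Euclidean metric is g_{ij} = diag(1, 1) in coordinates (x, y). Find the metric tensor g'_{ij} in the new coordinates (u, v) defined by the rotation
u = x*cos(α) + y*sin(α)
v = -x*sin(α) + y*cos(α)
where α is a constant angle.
Invert the transformation: x = u*cos(α) - v*sin(α), y = u*sin(α) + v*cos(α)
g'_{ij} = (∂x^k/∂x'^i)(∂x^l/∂x'^j) g_{kl}; with g_{kl} = δ_{kl} this is Σ_k (∂x^k/∂x'^i)(∂x^k/∂x'^j).
Jacobian: ∂x/∂u = cos(α), ∂x/∂v = -sin(α), ∂y/∂u = sin(α), ∂y/∂v = cos(α)
g'_{uu} = (cos(α))(cos(α)) + (sin(α))(sin(α)) = 1
g'_{uv} = (cos(α))(-sin(α)) + (sin(α))(cos(α)) = 0
g'_{vv} = (-sin(α))(-sin(α)) + (cos(α))(cos(α)) = 1
g'_{ij} = diag(1, 1)
The Euclidean metric is invariant under rotations.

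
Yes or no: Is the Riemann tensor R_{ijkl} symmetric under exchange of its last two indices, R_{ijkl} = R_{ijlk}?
It is antisymmetric in the last pair: R_{ijkl} = -R_{ijlk}.
No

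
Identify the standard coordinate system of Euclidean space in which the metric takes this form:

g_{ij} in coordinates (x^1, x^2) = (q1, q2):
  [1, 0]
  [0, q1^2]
The line element ds^2 = dq1^2 + q1^2 dq2^2 is dr^2 + r^2 dθ^2 with q1 = r, q2 = θ.
polar coordinates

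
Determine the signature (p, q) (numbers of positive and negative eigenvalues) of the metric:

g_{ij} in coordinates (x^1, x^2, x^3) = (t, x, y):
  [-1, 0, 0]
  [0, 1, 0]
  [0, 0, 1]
The metric is diagonal, so its eigenvalues are the diagonal entries: -1, 1, 1 (at a generic point, where coordinate-dependent entries are positive).
2 positive, 1 negative.
(2, 1) - Lorentzian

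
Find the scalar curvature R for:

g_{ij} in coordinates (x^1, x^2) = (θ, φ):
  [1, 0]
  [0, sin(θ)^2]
Non-zero Christoffel symbols (Γ^k_{ij} = Γ^k_{ji}):
Γ^θ_{φ φ} = -sin(2*θ)/2
Γ^φ_{θ φ} = 1/tan(θ)
Ricci tensor (R_{ij} = R^k_{ikj}): R_{θθ} = 1, R_{θφ} = 0, R_{φφ} = sin(θ)^2
Inverse metric: g^{θθ} = 1, g^{φφ} = 1/sin(θ)^2
R = g^{ij} R_{ij} = (1)(1) + (1/sin(θ)^2)(sin(θ)^2) = 2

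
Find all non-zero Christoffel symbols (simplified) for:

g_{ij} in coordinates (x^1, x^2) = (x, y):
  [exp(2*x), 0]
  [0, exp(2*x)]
Using Γ^k_{ij} = (1/2) g^{km} (∂_i g_{mj} + ∂_j g_{mi} - ∂_m g_{ij}); the metric is diagonal, so only the m = k term contributes.
Non-zero symbols (using the symmetry Γ^k_{ij} = Γ^k_{ji}):
Γ^x_{x x} = (1/2) g^{xx} (∂_x g_{xx} + ∂_x g_{xx} - ∂_x g_{xx}) = (1/2)(exp(-2*x))((2*exp(2*x)) + (2*exp(2*x)) - (2*exp(2*x))) = 1
Γ^x_{y y} = (1/2) g^{xx} (∂_y g_{xy} + ∂_y g_{xy} - ∂_x g_{yy}) = (1/2)(exp(-2*x))((0) + (0) - (2*exp(2*x))) = -1
Γ^y_{x y} = (1/2) g^{yy} (∂_x g_{yy} + ∂_y g_{yx} - ∂_y g_{xy}) = (1/2)(exp(-2*x))((2*exp(2*x)) + (0) - (0)) = 1
All other Christoffel symbols are zero.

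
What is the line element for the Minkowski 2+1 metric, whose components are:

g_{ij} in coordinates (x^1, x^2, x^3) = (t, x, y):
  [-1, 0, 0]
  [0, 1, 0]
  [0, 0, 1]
ds^2 = g_{ij} dx^i dx^j; only the non-zero components contribute.
ds^2 = -dt^2 + dx^2 + dy^2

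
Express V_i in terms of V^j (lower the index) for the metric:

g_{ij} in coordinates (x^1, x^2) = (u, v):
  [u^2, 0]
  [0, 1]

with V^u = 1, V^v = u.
V_i = g_{ij} V^j:
V_u = (u^2)(1) + (0)(u) = u^2
V_v = (0)(1) + (1)(u) = u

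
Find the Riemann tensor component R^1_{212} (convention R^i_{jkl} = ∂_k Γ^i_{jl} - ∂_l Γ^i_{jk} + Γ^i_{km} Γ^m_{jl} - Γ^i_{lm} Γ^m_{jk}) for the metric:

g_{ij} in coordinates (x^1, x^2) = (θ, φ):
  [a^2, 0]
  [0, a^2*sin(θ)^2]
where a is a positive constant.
Non-zero Christoffel symbols (Γ^k_{ij} = Γ^k_{ji}):
Γ^θ_{φ φ} = -sin(2*θ)/2
Γ^φ_{θ φ} = 1/tan(θ)
R^θ_{φ θ φ} = ∂_θ Γ^θ_{φ φ} - ∂_φ Γ^θ_{φ θ} + Γ^θ_{θ m} Γ^m_{φ φ} - Γ^θ_{φ m} Γ^m_{φ θ}
  = (-cos(2*θ)) - (0) + (0) - (-cos(θ)^2) = sin(θ)^2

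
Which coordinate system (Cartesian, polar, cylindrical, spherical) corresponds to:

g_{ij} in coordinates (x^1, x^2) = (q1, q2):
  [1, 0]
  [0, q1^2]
The line element ds^2 = dq1^2 + q1^2 dq2^2 is dr^2 + r^2 dθ^2 with q1 = r, q2 = θ.
polar coordinates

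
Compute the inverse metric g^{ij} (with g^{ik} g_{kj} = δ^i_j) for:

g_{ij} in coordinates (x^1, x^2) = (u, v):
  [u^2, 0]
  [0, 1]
The metric is diagonal, so g^{ij} is diagonal with entries 1/g_{ii}: diag(1/(u^2), 1).
g^{ij}:
  [1/u^2, 0]
  [0, 1]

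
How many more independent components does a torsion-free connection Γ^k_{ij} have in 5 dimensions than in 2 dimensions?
Independent components in n dimensions: n × n(n+1)/2 = n^2(n+1)/2.
5D: 5 × 15 = 75
2D: 2 × 3 = 6
Difference = 75 - 6 = 69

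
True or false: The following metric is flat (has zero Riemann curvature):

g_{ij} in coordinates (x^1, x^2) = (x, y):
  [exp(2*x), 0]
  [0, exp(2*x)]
Non-zero Christoffel symbols:
Γ^x_{x x} = 1
Γ^x_{y y} = -1
Γ^y_{x y} = 1
Ricci tensor: R_{xx} = 0, R_{xy} = 0, R_{yy} = 0
All R_{ij} vanish; in 2 dimensions the Riemann tensor is fully determined by the Ricci tensor, so R^i_{jkl} = 0: the metric is flat (curvilinear coordinates on flat space).
True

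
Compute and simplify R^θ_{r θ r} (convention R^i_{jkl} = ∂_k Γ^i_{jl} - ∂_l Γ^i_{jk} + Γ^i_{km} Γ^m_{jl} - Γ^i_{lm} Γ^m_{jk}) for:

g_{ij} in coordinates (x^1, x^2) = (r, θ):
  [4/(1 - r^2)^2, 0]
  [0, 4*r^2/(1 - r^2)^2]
Non-zero Christoffel symbols (Γ^k_{ij} = Γ^k_{ji}):
Γ^r_{r r} = 2*r/(1 - r^2)
Γ^r_{θ θ} = (r^3 + r)/(r^2 - 1)
Γ^θ_{r θ} = (-r^2 - 1)/(r^3 - r)
R^θ_{r θ r} = ∂_θ Γ^θ_{r r} - ∂_r Γ^θ_{r θ} + Γ^θ_{θ m} Γ^m_{r r} - Γ^θ_{r m} Γ^m_{r θ}
  = (0) - ((r^4 + 4*r^2 - 1)/(r^3 - r)^2) + (2*(r^2 + 1)/(r^2 - 1)^2) - ((r^2 + 1)^2/(r^3 - r)^2) = -4/(r^2 - 1)^2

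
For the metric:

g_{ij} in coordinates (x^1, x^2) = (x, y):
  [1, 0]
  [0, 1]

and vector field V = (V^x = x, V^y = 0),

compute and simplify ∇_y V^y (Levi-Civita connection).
All Christoffel symbols are zero.
∇_y V^y = ∂_y V^y + Γ^y_{y j} V^j
  = (0) + (0)(x) + (0)(0)
  = 0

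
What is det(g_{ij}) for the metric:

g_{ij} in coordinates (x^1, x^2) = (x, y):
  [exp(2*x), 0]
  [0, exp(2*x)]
For a 2×2 metric: det(g) = g_{11}·g_{22} - g_{12}·g_{21}
= (exp(2*x))·(exp(2*x)) - (0)·(0)
= exp(4*x) - 0
det(g) = exp(4*x)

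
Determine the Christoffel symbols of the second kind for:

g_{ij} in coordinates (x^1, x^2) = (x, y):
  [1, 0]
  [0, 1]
Using Γ^k_{ij} = (1/2) g^{km} (∂_i g_{mj} + ∂_j g_{mi} - ∂_m g_{ij}); the metric is diagonal, so only the m = k term contributes.
Every metric component is constant, so all ∂_m g_{ij} = 0 and every Christoffel symbol vanishes.
All Christoffel symbols are zero.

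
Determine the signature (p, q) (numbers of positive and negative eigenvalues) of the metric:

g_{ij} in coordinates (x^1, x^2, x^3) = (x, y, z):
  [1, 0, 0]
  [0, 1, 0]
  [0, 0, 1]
The metric is diagonal, so its eigenvalues are the diagonal entries: 1, 1, 1 (at a generic point, where coordinate-dependent entries are positive).
3 positive, 0 negative.
(3, 0) - Riemannian (positive definite)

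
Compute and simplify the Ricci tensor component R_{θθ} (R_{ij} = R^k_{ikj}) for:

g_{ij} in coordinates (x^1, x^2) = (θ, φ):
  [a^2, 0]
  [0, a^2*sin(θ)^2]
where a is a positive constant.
Non-zero Christoffel symbols (Γ^k_{ij} = Γ^k_{ji}):
Γ^θ_{φ φ} = -sin(2*θ)/2
Γ^φ_{θ φ} = 1/tan(θ)
R^θ_{θ θ θ} = 0 (a repeated index in an antisymmetric pair)
R^φ_{θ φ θ} = ∂_φ Γ^φ_{θ θ} - ∂_θ Γ^φ_{θ φ} + Γ^φ_{φ m} Γ^m_{θ θ} - Γ^φ_{θ m} Γ^m_{θ φ}
  = (0) - (-1/sin(θ)^2) + (0) - (1/tan(θ)^2) = 1
R_{θθ} = R^θ_{θ θ θ} + R^φ_{θ φ θ} = (0) + (1) = 1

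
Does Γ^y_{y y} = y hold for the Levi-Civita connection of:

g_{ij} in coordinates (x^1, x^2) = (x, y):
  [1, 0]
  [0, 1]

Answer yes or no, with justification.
Γ^y_{y y} = (1/2) g^{yy} (∂_y g_{yy} + ∂_y g_{yy} - ∂_y g_{yy}) = (1/2)(1)((0) + (0) - (0)) = 0
This differs from the proposed value y.
No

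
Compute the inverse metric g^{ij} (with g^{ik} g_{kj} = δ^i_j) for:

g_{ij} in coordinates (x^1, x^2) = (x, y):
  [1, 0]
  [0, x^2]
The metric is diagonal, so g^{ij} is diagonal with entries 1/g_{ii}: diag(1, 1/(x^2)).
g^{ij}:
  [1, 0]
  [0, 1/x^2]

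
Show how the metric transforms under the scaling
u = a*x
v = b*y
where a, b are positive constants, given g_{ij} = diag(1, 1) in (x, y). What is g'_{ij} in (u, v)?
Invert the transformation: x = u/a, y = v/b
g'_{ij} = (∂x^k/∂x'^i)(∂x^l/∂x'^j) g_{kl}; with g_{kl} = δ_{kl} this is Σ_k (∂x^k/∂x'^i)(∂x^k/∂x'^j).
Jacobian: ∂x/∂u = 1/a, ∂x/∂v = 0, ∂y/∂u = 0, ∂y/∂v = 1/b
g'_{uu} = (1/a)(1/a) + (0)(0) = 1/a^2
g'_{uv} = (1/a)(0) + (0)(1/b) = 0
g'_{vv} = (0)(0) + (1/b)(1/b) = 1/b^2
g'_{ij} = diag(1/a^2, 1/b^2)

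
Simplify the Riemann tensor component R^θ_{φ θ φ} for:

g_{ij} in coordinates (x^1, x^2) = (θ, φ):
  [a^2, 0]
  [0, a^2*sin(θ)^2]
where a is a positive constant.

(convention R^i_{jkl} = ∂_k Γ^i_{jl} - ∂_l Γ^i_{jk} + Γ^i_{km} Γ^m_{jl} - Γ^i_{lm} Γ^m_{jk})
Non-zero Christoffel symbols (Γ^k_{ij} = Γ^k_{ji}):
Γ^θ_{φ φ} = -sin(2*θ)/2
Γ^φ_{θ φ} = 1/tan(θ)
R^θ_{φ θ φ} = ∂_θ Γ^θ_{φ φ} - ∂_φ Γ^θ_{φ θ} + Γ^θ_{θ m} Γ^m_{φ φ} - Γ^θ_{φ m} Γ^m_{φ θ}
  = (-cos(2*θ)) - (0) + (0) - (-cos(θ)^2) = sin(θ)^2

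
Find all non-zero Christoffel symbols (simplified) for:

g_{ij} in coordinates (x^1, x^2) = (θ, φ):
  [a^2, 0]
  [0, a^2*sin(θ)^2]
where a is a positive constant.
Using Γ^k_{ij} = (1/2) g^{km} (∂_i g_{mj} + ∂_j g_{mi} - ∂_m g_{ij}); the metric is diagonal, so only the m = k term contributes.
Non-zero symbols (using the symmetry Γ^k_{ij} = Γ^k_{ji}):
Γ^θ_{φ φ} = (1/2) g^{θθ} (∂_φ g_{θφ} + ∂_φ g_{θφ} - ∂_θ g_{φφ}) = (1/2)(1/a^2)((0) + (0) - (a^2*sin(2*θ))) = -sin(2*θ)/2
Γ^φ_{θ φ} = (1/2) g^{φφ} (∂_θ g_{φφ} + ∂_φ g_{φθ} - ∂_φ g_{θφ}) = (1/2)(1/(a^2*sin(θ)^2))((a^2*sin(2*θ)) + (0) - (0)) = 1/tan(θ)
All other Christoffel symbols are zero.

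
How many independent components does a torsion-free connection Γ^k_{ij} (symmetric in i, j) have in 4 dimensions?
Γ^k_{ij} has n choices for the upper index and n(n+1)/2 independent symmetric lower index pairs.
Total = 4 × 4×5/2 = 4 × 10 = 40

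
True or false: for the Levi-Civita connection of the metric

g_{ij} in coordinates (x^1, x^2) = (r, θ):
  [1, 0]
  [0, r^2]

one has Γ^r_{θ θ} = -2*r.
Γ^r_{θ θ} = (1/2) g^{rr} (∂_θ g_{rθ} + ∂_θ g_{rθ} - ∂_r g_{θθ}) = (1/2)(1)((0) + (0) - (2*r)) = -r
This differs from the proposed value -2*r.
False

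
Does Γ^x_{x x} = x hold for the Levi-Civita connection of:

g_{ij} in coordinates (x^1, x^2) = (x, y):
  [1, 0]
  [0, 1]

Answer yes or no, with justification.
Γ^x_{x x} = (1/2) g^{xx} (∂_x g_{xx} + ∂_x g_{xx} - ∂_x g_{xx}) = (1/2)(1)((0) + (0) - (0)) = 0
This differs from the proposed value x.
No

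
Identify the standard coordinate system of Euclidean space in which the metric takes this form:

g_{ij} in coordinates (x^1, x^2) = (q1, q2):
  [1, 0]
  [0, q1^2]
The line element ds^2 = dq1^2 + q1^2 dq2^2 is dr^2 + r^2 dθ^2 with q1 = r, q2 = θ.
polar coordinates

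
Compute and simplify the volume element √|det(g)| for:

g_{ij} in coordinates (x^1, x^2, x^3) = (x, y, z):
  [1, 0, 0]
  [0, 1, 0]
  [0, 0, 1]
det(g) = 1
√|det(g)| = 1
Volume element: dV = 1 dx dy dz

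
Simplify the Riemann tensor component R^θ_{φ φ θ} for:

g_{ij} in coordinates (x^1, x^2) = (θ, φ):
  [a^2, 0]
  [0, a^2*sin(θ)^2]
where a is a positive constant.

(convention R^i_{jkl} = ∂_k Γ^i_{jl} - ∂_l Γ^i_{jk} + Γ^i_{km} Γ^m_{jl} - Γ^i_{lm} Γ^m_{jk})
Non-zero Christoffel symbols (Γ^k_{ij} = Γ^k_{ji}):
Γ^θ_{φ φ} = -sin(2*θ)/2
Γ^φ_{θ φ} = 1/tan(θ)
R^θ_{φ φ θ} = ∂_φ Γ^θ_{φ θ} - ∂_θ Γ^θ_{φ φ} + Γ^θ_{φ m} Γ^m_{φ θ} - Γ^θ_{θ m} Γ^m_{φ φ}
  = (0) - (-cos(2*θ)) + (-cos(θ)^2) - (0) = -sin(θ)^2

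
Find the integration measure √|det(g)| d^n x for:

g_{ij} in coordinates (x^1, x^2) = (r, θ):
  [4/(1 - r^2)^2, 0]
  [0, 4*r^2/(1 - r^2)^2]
det(g) = 16*r^2/(1 - r^2)^4
√|det(g)| = 4*r/(r^2 - 1)^2
Volume element: dV = 4*r/(r^2 - 1)^2 dr dθ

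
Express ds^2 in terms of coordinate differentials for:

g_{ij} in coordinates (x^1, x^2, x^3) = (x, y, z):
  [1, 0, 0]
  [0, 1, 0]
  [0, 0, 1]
ds^2 = g_{ij} dx^i dx^j; only the non-zero components contribute.
ds^2 = dx^2 + dy^2 + dz^2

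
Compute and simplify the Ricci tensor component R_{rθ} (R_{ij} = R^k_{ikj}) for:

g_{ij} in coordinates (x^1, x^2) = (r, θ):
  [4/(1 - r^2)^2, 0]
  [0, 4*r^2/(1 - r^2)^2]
Non-zero Christoffel symbols (Γ^k_{ij} = Γ^k_{ji}):
Γ^r_{r r} = 2*r/(1 - r^2)
Γ^r_{θ θ} = (r^3 + r)/(r^2 - 1)
Γ^θ_{r θ} = (-r^2 - 1)/(r^3 - r)
R^r_{r r θ} = 0 (a repeated index in an antisymmetric pair)
R^θ_{r θ θ} = 0 (a repeated index in an antisymmetric pair)
R_{rθ} = R^r_{r r θ} + R^θ_{r θ θ} = (0) + (0) = 0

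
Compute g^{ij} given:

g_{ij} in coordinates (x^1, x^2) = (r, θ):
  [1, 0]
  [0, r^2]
The metric is diagonal, so g^{ij} is diagonal with entries 1/g_{ii}: diag(1, 1/(r^2)).
g^{ij}:
  [1, 0]
  [0, 1/r^2]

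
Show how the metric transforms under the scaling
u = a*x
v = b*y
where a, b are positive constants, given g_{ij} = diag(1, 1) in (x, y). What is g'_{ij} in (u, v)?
Invert the transformation: x = u/a, y = v/b
g'_{ij} = (∂x^k/∂x'^i)(∂x^l/∂x'^j) g_{kl}; with g_{kl} = δ_{kl} this is Σ_k (∂x^k/∂x'^i)(∂x^k/∂x'^j).
Jacobian: ∂x/∂u = 1/a, ∂x/∂v = 0, ∂y/∂u = 0, ∂y/∂v = 1/b
g'_{uu} = (1/a)(1/a) + (0)(0) = 1/a^2
g'_{uv} = (1/a)(0) + (0)(1/b) = 0
g'_{vv} = (0)(0) + (1/b)(1/b) = 1/b^2
g'_{ij} = diag(1/a^2, 1/b^2)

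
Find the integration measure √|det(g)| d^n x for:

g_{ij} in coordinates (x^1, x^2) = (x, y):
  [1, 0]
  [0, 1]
det(g) = 1
√|det(g)| = 1
Volume element: dV = 1 dx dy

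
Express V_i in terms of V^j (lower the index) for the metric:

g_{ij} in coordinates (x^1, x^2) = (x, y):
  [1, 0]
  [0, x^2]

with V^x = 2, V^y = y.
V_i = g_{ij} V^j:
V_x = (1)(2) + (0)(y) = 2
V_y = (0)(2) + (x^2)(y) = x^2*y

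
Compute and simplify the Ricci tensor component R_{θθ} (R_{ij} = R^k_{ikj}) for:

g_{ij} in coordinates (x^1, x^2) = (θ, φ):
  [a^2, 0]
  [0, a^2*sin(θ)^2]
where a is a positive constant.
Non-zero Christoffel symbols (Γ^k_{ij} = Γ^k_{ji}):
Γ^θ_{φ φ} = -sin(2*θ)/2
Γ^φ_{θ φ} = 1/tan(θ)
R^θ_{θ θ θ} = 0 (a repeated index in an antisymmetric pair)
R^φ_{θ φ θ} = ∂_φ Γ^φ_{θ θ} - ∂_θ Γ^φ_{θ φ} + Γ^φ_{φ m} Γ^m_{θ θ} - Γ^φ_{θ m} Γ^m_{θ φ}
  = (0) - (-1/sin(θ)^2) + (0) - (1/tan(θ)^2) = 1
R_{θθ} = R^θ_{θ θ θ} + R^φ_{θ φ θ} = (0) + (1) = 1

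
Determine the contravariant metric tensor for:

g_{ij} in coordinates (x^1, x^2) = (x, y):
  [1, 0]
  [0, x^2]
The metric is diagonal, so g^{ij} is diagonal with entries 1/g_{ii}: diag(1, 1/(x^2)).
g^{ij}:
  [1, 0]
  [0, 1/x^2]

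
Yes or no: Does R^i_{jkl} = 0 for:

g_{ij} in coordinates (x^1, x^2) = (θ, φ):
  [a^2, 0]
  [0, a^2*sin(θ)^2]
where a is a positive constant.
Non-zero Christoffel symbols:
Γ^θ_{φ φ} = -sin(2*θ)/2
Γ^φ_{θ φ} = 1/tan(θ)
Ricci tensor: R_{θθ} = 1, R_{θφ} = 0, R_{φφ} = sin(θ)^2
The Ricci tensor is non-zero, so the Riemann tensor is non-zero: not flat.
No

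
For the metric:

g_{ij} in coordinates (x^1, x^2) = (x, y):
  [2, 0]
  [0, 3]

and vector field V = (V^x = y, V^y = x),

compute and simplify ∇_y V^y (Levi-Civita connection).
All Christoffel symbols are zero.
∇_y V^y = ∂_y V^y + Γ^y_{y j} V^j
  = (0) + (0)(y) + (0)(x)
  = 0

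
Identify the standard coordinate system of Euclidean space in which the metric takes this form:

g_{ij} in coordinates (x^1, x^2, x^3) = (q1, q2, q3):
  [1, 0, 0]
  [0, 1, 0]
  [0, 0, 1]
All components are constant and the metric is the identity, i.e. orthonormal rectilinear coordinates.
Cartesian (3D) coordinates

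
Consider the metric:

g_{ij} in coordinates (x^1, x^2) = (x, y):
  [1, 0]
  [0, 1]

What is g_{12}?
With x^1 = x, x^2 = y, g_{12} = g_{xy} is the row-1, column-2 entry of the matrix.
g_{12} = 0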